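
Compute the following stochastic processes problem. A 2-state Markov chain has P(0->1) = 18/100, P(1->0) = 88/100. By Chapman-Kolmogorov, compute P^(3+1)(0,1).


P^4 = P^3 * P^1
Computing via matrix multiplication of the transition matrix.
Entry (0,1) of P^4 = 0.1698

0.1698


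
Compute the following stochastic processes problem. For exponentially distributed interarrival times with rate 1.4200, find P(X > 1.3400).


P(X > t) = exp(-lambda * t)
= exp(-1.4200 * 1.3400)
= exp(-1.9028) = 0.1492

0.1492


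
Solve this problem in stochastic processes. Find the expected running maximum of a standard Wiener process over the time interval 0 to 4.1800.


E(max B(s)) = sqrt(2t/pi)
= sqrt(2*4.1800/pi)
= sqrt(2.6611)
= 1.6313

1.6313


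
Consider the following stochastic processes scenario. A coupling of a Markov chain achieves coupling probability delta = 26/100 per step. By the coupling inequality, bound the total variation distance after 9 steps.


TV distance bound <= (1-delta)^n
= (1 - 0.2600)^9
= 0.7400^9
= 0.0665

0.0665


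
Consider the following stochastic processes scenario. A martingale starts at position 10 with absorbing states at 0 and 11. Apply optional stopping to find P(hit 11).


By optional stopping theorem: E(M at tau) = M(0) = 10
P(hit 11)*11 + P(hit 0)*0 = 10
P(hit 11) = (10 - 0)/(11 - 0) = 10/11 = 0.9091

0.9091


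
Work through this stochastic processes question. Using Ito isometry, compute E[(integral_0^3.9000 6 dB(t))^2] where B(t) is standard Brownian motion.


By Ito isometry: E[(int f dB)^2] = int f^2 dt
= 6^2 * 3.9000
= 36 * 3.9000 = 140.4000

140.4000


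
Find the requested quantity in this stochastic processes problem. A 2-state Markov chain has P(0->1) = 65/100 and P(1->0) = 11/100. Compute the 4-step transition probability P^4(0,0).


Computing P^4 by matrix multiplication.
P = [[0.3500, 0.6500], [0.1100, 0.8900]]
After raising P to the power 4:
P^4(0,0) = 0.1476

0.1476


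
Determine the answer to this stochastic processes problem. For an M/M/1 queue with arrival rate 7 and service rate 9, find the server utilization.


rho = lambda/mu
= 7/9
= 0.7778

0.7778


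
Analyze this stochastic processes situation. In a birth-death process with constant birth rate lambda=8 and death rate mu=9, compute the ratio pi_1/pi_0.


For birth-death process, pi_n/pi_0 = (lambda/mu)^n
= (8/9)^1
= 0.8889

0.8889


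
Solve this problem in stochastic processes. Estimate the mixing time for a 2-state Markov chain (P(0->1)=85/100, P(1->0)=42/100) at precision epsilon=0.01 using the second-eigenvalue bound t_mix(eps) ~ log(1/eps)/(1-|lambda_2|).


lambda_2 = |1 - p01 - p10| = |1 - 0.8500 - 0.4200| = 0.2700
t_mix ~ log(1/eps)/(1 - |lambda_2|)
= log(100)/(1 - 0.2700) = 4.6052/0.7300
= 6.3085

6.3085


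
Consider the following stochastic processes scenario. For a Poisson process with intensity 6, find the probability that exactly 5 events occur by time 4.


P(N(t)=k) = (lambda*t)^k * exp(-lambda*t) / k!
lambda*t = 24
= 24^5 * exp(-24) / 5!
= 7962624 * 3.7751e-11 / 120
= 2.5050e-06

2.5050e-06


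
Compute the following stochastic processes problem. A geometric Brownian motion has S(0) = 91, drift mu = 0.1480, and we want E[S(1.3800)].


E[S(t)] = S(0) * exp(mu * t)
= 91 * exp(0.1480 * 1.3800)
= 91 * 1.2266
= 111.6199

111.6199


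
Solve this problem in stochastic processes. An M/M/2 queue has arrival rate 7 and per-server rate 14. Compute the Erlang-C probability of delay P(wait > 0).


a = lambda/mu = 0.5000
rho = a/c = 0.2500
Erlang-C formula applied:
C(c,a) = 0.1000

0.1000


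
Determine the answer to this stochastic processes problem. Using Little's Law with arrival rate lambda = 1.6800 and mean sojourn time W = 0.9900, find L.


Little's Law: L = lambda * W
= 1.6800 * 0.9900
= 1.6632

1.6632


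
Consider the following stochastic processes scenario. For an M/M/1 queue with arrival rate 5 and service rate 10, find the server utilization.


rho = lambda/mu
= 5/10
= 0.5000

0.5000


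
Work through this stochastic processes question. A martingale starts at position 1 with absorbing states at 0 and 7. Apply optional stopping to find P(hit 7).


By optional stopping theorem: E(M at tau) = M(0) = 1
P(hit 7)*7 + P(hit 0)*0 = 1
P(hit 7) = (1 - 0)/(7 - 0) = 1/7 = 0.1429

0.1429


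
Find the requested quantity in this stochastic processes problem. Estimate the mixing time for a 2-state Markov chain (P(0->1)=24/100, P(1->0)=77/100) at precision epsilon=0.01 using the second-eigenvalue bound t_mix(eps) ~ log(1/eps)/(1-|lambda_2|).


lambda_2 = |1 - p01 - p10| = |1 - 0.2400 - 0.7700| = 0.0100
t_mix ~ log(1/eps)/(1 - |lambda_2|)
= log(100)/(1 - 0.0100) = 4.6052/0.9900
= 4.6517

4.6517


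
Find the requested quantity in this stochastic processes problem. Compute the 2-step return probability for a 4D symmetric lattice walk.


P(return in 2 steps) = P(reverse first step) = 1/(2d)
= 1/8
= 0.1250

0.1250


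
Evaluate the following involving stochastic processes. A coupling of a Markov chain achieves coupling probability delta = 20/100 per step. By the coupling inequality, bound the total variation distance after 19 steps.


TV distance bound <= (1-delta)^n
= (1 - 0.2000)^19
= 0.8000^19
= 0.0144

0.0144


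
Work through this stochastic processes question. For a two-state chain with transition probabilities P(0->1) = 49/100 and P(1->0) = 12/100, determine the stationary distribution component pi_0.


Stationary distribution: pi_0 = p10/(p01+p10), pi_1 = p01/(p01+p10)
p01 = 0.4900, p10 = 0.1200
pi_0 = 0.1967

0.1967


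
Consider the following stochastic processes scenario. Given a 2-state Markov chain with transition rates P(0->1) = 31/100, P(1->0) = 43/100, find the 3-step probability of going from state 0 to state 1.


Computing P^3 by matrix multiplication.
P = [[0.6900, 0.3100], [0.4300, 0.5700]]
After raising P to the power 3:
P^3(0,1) = 0.4116

0.4116


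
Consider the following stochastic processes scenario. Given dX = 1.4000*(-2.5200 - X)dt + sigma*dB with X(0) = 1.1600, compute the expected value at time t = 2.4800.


E[X(t)] = mu + (X(0) - mu)*exp(-theta*t)
= -2.5200 + (1.1600 - -2.5200)*exp(-1.4000*2.4800)
= -2.5200 + 3.6800 * 0.0311
= -2.4057

-2.4057


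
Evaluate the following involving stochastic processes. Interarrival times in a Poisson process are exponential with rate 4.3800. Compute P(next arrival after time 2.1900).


P(X > t) = exp(-lambda * t)
= exp(-4.3800 * 2.1900)
= exp(-9.5922) = 6.8259e-05

6.8259e-05


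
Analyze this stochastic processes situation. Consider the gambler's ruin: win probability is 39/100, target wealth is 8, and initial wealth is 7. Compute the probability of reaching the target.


Gambler's ruin formula:
r = q/p = 0.6100/0.3900 = 1.5641
P(win) = (1 - r^i)/(1 - r^N)
= (1 - 1.5641^7)/(1 - 1.5641^8)
= 0.6290

0.6290


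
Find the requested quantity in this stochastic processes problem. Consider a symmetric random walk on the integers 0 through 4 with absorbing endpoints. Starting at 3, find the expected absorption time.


For symmetric RW on 0,...,N with absorbing barriers, E(i) = i*(N-i)
E(3) = 3 * 1 = 3

3


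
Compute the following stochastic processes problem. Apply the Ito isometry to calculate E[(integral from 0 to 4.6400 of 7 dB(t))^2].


By Ito isometry: E[(int f dB)^2] = int f^2 dt
= 7^2 * 4.6400
= 49 * 4.6400 = 227.3600

227.3600


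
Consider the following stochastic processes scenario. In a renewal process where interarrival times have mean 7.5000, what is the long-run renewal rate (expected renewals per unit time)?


Long-run renewal rate = 1/E(X)
= 1/7.5000
= 0.1333

0.1333


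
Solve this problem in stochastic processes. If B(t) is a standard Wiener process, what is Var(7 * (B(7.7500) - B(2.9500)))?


Var(alpha*(B(t)-B(s))) = alpha^2 * (t-s)
= 7^2 * (7.7500 - 2.9500)
= 49 * 4.8000
= 235.2000

235.2000


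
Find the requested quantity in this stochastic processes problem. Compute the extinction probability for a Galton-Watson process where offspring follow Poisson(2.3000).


Since mu = 2.3000 > 1, extinction prob q < 1.
Solve s = exp(mu*(s-1)) iteratively.
q = 0.1376

0.1376


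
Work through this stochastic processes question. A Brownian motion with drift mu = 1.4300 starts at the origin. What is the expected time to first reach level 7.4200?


Expected first passage time = a/mu
= 7.4200/1.4300
= 5.1888

5.1888


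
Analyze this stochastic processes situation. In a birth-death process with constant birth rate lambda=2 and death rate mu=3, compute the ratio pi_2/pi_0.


For birth-death process, pi_n/pi_0 = (lambda/mu)^n
= (2/3)^2
= 0.4444

0.4444


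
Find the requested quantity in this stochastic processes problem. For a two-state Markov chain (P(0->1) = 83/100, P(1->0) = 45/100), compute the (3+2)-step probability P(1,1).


P^5 = P^3 * P^2
Computing via matrix multiplication of the transition matrix.
Entry (1,1) of P^5 = 0.6478

0.6478


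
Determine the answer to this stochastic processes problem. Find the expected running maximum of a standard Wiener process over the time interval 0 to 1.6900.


E(max B(s)) = sqrt(2t/pi)
= sqrt(2*1.6900/pi)
= sqrt(1.0759)
= 1.0372

1.0372


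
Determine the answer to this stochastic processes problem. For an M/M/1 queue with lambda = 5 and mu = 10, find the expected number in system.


rho = 5/10 = 0.5000
L = rho/(1-rho)
= 0.5000/0.5000
= 1.0000

1.0000


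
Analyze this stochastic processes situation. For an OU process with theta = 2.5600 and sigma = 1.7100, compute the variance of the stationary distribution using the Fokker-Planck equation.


Stationary variance = sigma^2 / (2*theta)
= 1.7100^2 / (2*2.5600)
= 2.9241 / 5.1200
= 0.5711

0.5711


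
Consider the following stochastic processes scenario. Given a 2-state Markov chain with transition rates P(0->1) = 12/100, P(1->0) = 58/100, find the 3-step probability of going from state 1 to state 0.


Computing P^3 by matrix multiplication.
P = [[0.8800, 0.1200], [0.5800, 0.4200]]
After raising P to the power 3:
P^3(1,0) = 0.8062

0.8062


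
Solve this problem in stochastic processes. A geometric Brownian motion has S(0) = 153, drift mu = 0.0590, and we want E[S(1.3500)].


E[S(t)] = S(0) * exp(mu * t)
= 153 * exp(0.0590 * 1.3500)
= 153 * 1.0829
= 165.6849

165.6849


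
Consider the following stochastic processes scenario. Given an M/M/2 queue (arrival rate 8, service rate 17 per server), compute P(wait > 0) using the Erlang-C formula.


a = lambda/mu = 0.4706
rho = a/c = 0.2353
Erlang-C formula applied:
C(c,a) = 0.0896

0.0896


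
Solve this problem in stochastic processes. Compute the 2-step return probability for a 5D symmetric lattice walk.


P(return in 2 steps) = P(reverse first step) = 1/(2d)
= 1/10
= 0.1000

0.1000


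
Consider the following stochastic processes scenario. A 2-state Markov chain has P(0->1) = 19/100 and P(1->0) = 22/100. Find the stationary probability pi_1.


Stationary distribution: pi_0 = p10/(p01+p10), pi_1 = p01/(p01+p10)
p01 = 0.1900, p10 = 0.2200
pi_1 = 0.4634

0.4634


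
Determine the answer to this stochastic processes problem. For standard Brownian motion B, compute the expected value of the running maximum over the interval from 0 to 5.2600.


E(max B(s)) = sqrt(2t/pi)
= sqrt(2*5.2600/pi)
= sqrt(3.3486)
= 1.8299

1.8299


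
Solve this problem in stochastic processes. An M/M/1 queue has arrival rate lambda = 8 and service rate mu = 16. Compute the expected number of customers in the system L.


rho = 8/16 = 0.5000
L = rho/(1-rho)
= 0.5000/0.5000
= 1.0000

1.0000


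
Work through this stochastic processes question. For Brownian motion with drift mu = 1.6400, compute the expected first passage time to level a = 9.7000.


Expected first passage time = a/mu
= 9.7000/1.6400
= 5.9146

5.9146


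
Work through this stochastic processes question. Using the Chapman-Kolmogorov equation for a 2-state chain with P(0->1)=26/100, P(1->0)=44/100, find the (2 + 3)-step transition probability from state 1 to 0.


P^5 = P^2 * P^3
Computing via matrix multiplication of the transition matrix.
Entry (1,0) of P^5 = 0.6270

0.6270


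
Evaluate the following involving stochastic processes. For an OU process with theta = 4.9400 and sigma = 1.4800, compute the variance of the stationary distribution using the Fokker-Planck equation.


Stationary variance = sigma^2 / (2*theta)
= 1.4800^2 / (2*4.9400)
= 2.1904 / 9.8800
= 0.2217

0.2217


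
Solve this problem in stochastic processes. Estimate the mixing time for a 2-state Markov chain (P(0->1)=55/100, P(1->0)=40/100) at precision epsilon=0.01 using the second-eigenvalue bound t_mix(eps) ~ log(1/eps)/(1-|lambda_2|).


lambda_2 = |1 - p01 - p10| = |1 - 0.5500 - 0.4000| = 0.0500
t_mix ~ log(1/eps)/(1 - |lambda_2|)
= log(100)/(1 - 0.0500) = 4.6052/0.9500
= 4.8475

4.8475


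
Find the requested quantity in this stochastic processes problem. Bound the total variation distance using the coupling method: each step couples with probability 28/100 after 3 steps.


TV distance bound <= (1-delta)^n
= (1 - 0.2800)^3
= 0.7200^3
= 0.3732

0.3732


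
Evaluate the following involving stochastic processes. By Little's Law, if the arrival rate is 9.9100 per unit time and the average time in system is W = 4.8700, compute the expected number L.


Little's Law: L = lambda * W
= 9.9100 * 4.8700
= 48.2617

48.2617


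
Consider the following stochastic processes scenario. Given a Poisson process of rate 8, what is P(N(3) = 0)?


P(N(t)=k) = (lambda*t)^k * exp(-lambda*t) / k!
lambda*t = 24
= 24^0 * exp(-24) / 0!
= 1 * 3.7751e-11 / 1
= 3.7751e-11

3.7751e-11


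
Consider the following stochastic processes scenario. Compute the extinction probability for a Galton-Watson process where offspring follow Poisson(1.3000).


Since mu = 1.3000 > 1, extinction prob q < 1.
Solve s = exp(mu*(s-1)) iteratively.
q = 0.5770

0.5770


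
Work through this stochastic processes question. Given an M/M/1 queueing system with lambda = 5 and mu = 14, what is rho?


rho = lambda/mu
= 5/14
= 0.3571

0.3571


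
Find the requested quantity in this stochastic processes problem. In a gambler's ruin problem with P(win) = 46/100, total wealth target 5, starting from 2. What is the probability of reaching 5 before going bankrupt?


Gambler's ruin formula:
r = q/p = 0.5400/0.4600 = 1.1739
P(win) = (1 - r^i)/(1 - r^N)
= (1 - 1.1739^2)/(1 - 1.1739^5)
= 0.3075

0.3075


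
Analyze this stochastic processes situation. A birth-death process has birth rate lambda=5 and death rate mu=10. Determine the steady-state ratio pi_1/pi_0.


For birth-death process, pi_n/pi_0 = (lambda/mu)^n
= (5/10)^1
= 0.5000

0.5000


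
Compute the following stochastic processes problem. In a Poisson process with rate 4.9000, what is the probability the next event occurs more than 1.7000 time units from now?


P(X > t) = exp(-lambda * t)
= exp(-4.9000 * 1.7000)
= exp(-8.3300) = 2.4117e-04

2.4117e-04


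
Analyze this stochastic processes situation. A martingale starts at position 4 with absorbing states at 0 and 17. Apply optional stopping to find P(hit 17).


By optional stopping theorem: E(M at tau) = M(0) = 4
P(hit 17)*17 + P(hit 0)*0 = 4
P(hit 17) = (4 - 0)/(17 - 0) = 4/17 = 0.2353

0.2353


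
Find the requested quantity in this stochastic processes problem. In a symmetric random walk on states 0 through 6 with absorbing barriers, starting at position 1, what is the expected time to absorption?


For symmetric RW on 0,...,N with absorbing barriers, E(i) = i*(N-i)
E(1) = 1 * 5 = 5

5


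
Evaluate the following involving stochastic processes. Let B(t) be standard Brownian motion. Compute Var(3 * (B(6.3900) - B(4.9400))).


Var(alpha*(B(t)-B(s))) = alpha^2 * (t-s)
= 3^2 * (6.3900 - 4.9400)
= 9 * 1.4500
= 13.0500

13.0500


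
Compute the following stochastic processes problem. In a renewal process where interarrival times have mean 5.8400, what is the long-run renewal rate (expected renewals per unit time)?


Long-run renewal rate = 1/E(X)
= 1/5.8400
= 0.1712

0.1712


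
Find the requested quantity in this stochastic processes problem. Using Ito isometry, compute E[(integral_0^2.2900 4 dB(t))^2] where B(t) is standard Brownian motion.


By Ito isometry: E[(int f dB)^2] = int f^2 dt
= 4^2 * 2.2900
= 16 * 2.2900 = 36.6400

36.6400


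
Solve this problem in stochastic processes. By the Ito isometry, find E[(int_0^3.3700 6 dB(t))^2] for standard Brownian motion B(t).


By Ito isometry: E[(int f dB)^2] = int f^2 dt
= 6^2 * 3.3700
= 36 * 3.3700 = 121.3200

121.3200


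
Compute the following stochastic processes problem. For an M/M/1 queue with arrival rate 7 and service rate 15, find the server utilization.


rho = lambda/mu
= 7/15
= 0.4667

0.4667


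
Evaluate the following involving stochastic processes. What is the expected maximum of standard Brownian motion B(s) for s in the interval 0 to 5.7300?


E(max B(s)) = sqrt(2t/pi)
= sqrt(2*5.7300/pi)
= sqrt(3.6478)
= 1.9099

1.9099


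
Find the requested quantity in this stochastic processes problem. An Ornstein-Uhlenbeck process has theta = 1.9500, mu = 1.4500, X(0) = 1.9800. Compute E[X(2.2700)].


E[X(t)] = mu + (X(0) - mu)*exp(-theta*t)
= 1.4500 + (1.9800 - 1.4500)*exp(-1.9500*2.2700)
= 1.4500 + 0.5300 * 0.0120
= 1.4563

1.4563


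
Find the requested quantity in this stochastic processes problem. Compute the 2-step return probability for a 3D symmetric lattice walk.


P(return in 2 steps) = P(reverse first step) = 1/(2d)
= 1/6
= 0.1667

0.1667


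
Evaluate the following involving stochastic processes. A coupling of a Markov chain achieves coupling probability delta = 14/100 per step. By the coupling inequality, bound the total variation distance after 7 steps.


TV distance bound <= (1-delta)^n
= (1 - 0.1400)^7
= 0.8600^7
= 0.3479

0.3479


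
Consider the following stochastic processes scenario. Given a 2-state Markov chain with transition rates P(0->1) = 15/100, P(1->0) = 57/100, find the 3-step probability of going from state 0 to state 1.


Computing P^3 by matrix multiplication.
P = [[0.8500, 0.1500], [0.5700, 0.4300]]
After raising P to the power 3:
P^3(0,1) = 0.2038

0.2038


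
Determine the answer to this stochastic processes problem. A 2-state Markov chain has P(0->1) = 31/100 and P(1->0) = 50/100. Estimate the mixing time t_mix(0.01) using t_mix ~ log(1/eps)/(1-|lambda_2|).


lambda_2 = |1 - p01 - p10| = |1 - 0.3100 - 0.5000| = 0.1900
t_mix ~ log(1/eps)/(1 - |lambda_2|)
= log(100)/(1 - 0.1900) = 4.6052/0.8100
= 5.6854

5.6854


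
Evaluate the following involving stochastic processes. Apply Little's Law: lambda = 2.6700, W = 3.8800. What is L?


Little's Law: L = lambda * W
= 2.6700 * 3.8800
= 10.3596

10.3596


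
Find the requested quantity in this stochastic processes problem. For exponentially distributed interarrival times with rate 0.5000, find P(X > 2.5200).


P(X > t) = exp(-lambda * t)
= exp(-0.5000 * 2.5200)
= exp(-1.2600) = 0.2837

0.2837


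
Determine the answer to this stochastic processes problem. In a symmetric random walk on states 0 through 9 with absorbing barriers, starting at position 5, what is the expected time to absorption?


For symmetric RW on 0,...,N with absorbing barriers, E(i) = i*(N-i)
E(5) = 5 * 4 = 20

20


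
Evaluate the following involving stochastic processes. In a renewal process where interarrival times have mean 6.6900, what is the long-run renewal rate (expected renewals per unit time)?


Long-run renewal rate = 1/E(X)
= 1/6.6900
= 0.1495

0.1495


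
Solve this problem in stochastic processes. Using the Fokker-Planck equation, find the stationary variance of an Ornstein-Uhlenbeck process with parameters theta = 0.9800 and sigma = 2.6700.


Stationary variance = sigma^2 / (2*theta)
= 2.6700^2 / (2*0.9800)
= 7.1289 / 1.9600
= 3.6372

3.6372


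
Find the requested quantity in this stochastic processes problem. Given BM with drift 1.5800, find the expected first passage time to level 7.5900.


Expected first passage time = a/mu
= 7.5900/1.5800
= 4.8038

4.8038


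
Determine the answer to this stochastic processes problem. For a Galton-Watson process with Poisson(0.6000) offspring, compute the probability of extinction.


Since mu = 0.6000 <= 1, extinction probability = 1.

1.0000


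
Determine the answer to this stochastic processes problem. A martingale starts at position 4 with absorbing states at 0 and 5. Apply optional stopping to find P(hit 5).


By optional stopping theorem: E(M at tau) = M(0) = 4
P(hit 5)*5 + P(hit 0)*0 = 4
P(hit 5) = (4 - 0)/(5 - 0) = 4/5 = 0.8000

0.8000


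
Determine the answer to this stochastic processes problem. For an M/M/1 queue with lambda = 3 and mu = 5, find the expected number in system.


rho = 3/5 = 0.6000
L = rho/(1-rho)
= 0.6000/0.4000
= 1.5000

1.5000


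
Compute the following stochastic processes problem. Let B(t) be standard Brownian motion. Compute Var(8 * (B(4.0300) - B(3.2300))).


Var(alpha*(B(t)-B(s))) = alpha^2 * (t-s)
= 8^2 * (4.0300 - 3.2300)
= 64 * 0.8000
= 51.2000

51.2000


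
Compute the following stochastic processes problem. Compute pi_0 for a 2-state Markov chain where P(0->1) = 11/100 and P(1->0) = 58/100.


Stationary distribution: pi_0 = p10/(p01+p10), pi_1 = p01/(p01+p10)
p01 = 0.1100, p10 = 0.5800
pi_0 = 0.8406

0.8406


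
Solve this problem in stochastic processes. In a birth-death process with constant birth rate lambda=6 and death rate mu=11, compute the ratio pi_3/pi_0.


For birth-death process, pi_n/pi_0 = (lambda/mu)^n
= (6/11)^3
= 0.1623

0.1623


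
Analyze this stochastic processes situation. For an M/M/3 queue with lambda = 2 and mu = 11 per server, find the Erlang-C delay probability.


a = lambda/mu = 0.1818
rho = a/c = 0.0606
Erlang-C formula applied:
C(c,a) = 8.8909e-04

8.8909e-04


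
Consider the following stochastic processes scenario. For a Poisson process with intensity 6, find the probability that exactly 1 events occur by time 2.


P(N(t)=k) = (lambda*t)^k * exp(-lambda*t) / k!
lambda*t = 12
= 12^1 * exp(-12) / 1!
= 12 * 6.1442e-06 / 1
= 7.3731e-05

7.3731e-05


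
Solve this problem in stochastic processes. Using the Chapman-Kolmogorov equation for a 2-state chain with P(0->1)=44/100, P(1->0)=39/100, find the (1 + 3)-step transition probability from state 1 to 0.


P^4 = P^1 * P^3
Computing via matrix multiplication of the transition matrix.
Entry (1,0) of P^4 = 0.4695

0.4695


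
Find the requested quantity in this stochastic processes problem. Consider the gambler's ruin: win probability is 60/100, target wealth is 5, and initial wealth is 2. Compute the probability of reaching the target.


Gambler's ruin formula:
r = q/p = 0.4000/0.6000 = 0.6667
P(win) = (1 - r^i)/(1 - r^N)
= (1 - 0.6667^2)/(1 - 0.6667^5)
= 0.6398

0.6398


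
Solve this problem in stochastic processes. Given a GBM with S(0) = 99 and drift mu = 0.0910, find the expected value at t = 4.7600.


E[S(t)] = S(0) * exp(mu * t)
= 99 * exp(0.0910 * 4.7600)
= 99 * 1.5421
= 152.6702

152.6702


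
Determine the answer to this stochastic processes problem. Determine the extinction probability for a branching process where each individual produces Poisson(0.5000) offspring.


Since mu = 0.5000 <= 1, extinction probability = 1.

1.0000


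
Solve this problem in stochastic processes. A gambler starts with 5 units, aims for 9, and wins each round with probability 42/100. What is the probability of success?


Gambler's ruin formula:
r = q/p = 0.5800/0.4200 = 1.3810
P(win) = (1 - r^i)/(1 - r^N)
= (1 - 1.3810^5)/(1 - 1.3810^9)
= 0.2330

0.2330


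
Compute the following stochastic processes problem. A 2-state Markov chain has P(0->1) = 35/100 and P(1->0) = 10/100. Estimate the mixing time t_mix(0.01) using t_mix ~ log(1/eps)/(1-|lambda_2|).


lambda_2 = |1 - p01 - p10| = |1 - 0.3500 - 0.1000| = 0.5500
t_mix ~ log(1/eps)/(1 - |lambda_2|)
= log(100)/(1 - 0.5500) = 4.6052/0.4500
= 10.2337

10.2337


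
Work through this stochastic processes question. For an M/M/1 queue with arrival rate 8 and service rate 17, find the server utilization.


rho = lambda/mu
= 8/17
= 0.4706

0.4706


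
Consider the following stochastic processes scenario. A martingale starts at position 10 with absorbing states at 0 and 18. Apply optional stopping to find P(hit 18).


By optional stopping theorem: E(M at tau) = M(0) = 10
P(hit 18)*18 + P(hit 0)*0 = 10
P(hit 18) = (10 - 0)/(18 - 0) = 5/9 = 0.5556

0.5556


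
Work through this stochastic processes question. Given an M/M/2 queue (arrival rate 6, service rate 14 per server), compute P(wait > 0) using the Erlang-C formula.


a = lambda/mu = 0.4286
rho = a/c = 0.2143
Erlang-C formula applied:
C(c,a) = 0.0756

0.0756


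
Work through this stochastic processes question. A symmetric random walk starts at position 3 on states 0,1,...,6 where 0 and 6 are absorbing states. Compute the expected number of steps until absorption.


For symmetric RW on 0,...,N with absorbing barriers, E(i) = i*(N-i)
E(3) = 3 * 3 = 9

9


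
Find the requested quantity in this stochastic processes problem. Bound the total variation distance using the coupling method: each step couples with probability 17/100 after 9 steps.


TV distance bound <= (1-delta)^n
= (1 - 0.1700)^9
= 0.8300^9
= 0.1869

0.1869


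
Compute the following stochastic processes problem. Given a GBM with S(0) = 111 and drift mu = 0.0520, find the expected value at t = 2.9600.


E[S(t)] = S(0) * exp(mu * t)
= 111 * exp(0.0520 * 2.9600)
= 111 * 1.1664
= 129.4701

129.4701


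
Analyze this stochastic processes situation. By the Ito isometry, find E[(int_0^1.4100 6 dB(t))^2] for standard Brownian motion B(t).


By Ito isometry: E[(int f dB)^2] = int f^2 dt
= 6^2 * 1.4100
= 36 * 1.4100 = 50.7600

50.7600


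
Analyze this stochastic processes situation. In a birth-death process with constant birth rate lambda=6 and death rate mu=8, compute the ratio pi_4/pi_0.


For birth-death process, pi_n/pi_0 = (lambda/mu)^n
= (6/8)^4
= 0.3164

0.3164


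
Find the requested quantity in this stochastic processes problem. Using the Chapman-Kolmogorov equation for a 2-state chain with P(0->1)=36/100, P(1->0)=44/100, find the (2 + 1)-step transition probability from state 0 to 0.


P^3 = P^2 * P^1
Computing via matrix multiplication of the transition matrix.
Entry (0,0) of P^3 = 0.5536

0.5536


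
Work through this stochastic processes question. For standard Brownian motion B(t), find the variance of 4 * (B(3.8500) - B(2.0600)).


Var(alpha*(B(t)-B(s))) = alpha^2 * (t-s)
= 4^2 * (3.8500 - 2.0600)
= 16 * 1.7900
= 28.6400

28.6400


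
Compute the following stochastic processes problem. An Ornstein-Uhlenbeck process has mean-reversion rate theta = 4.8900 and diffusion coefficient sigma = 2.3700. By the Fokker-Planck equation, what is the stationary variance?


Stationary variance = sigma^2 / (2*theta)
= 2.3700^2 / (2*4.8900)
= 5.6169 / 9.7800
= 0.5743

0.5743


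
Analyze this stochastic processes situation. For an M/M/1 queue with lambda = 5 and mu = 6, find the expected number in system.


rho = 5/6 = 0.8333
L = rho/(1-rho)
= 0.8333/0.1667
= 5.0000

5.0000


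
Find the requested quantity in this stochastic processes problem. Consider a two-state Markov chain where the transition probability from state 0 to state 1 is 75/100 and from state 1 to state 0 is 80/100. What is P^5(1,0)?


Computing P^5 by matrix multiplication.
P = [[0.2500, 0.7500], [0.8000, 0.2000]]
After raising P to the power 5:
P^5(1,0) = 0.5421

0.5421


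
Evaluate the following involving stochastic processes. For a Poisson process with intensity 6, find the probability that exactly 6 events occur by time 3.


P(N(t)=k) = (lambda*t)^k * exp(-lambda*t) / k!
lambda*t = 18
= 18^6 * exp(-18) / 6!
= 34012224 * 1.5230e-08 / 720
= 7.1945e-04

7.1945e-04


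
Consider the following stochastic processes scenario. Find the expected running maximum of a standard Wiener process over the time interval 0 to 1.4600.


E(max B(s)) = sqrt(2t/pi)
= sqrt(2*1.4600/pi)
= sqrt(0.9295)
= 0.9641

0.9641


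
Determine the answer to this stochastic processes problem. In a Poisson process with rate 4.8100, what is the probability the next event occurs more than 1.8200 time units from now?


P(X > t) = exp(-lambda * t)
= exp(-4.8100 * 1.8200)
= exp(-8.7542) = 1.5780e-04

1.5780e-04


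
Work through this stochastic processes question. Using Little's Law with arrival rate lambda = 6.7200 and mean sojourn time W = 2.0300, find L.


Little's Law: L = lambda * W
= 6.7200 * 2.0300
= 13.6416

13.6416


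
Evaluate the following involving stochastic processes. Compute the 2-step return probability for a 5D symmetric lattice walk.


P(return in 2 steps) = P(reverse first step) = 1/(2d)
= 1/10
= 0.1000

0.1000


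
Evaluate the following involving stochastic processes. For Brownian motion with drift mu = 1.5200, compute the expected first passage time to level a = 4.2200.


Expected first passage time = a/mu
= 4.2200/1.5200
= 2.7763

2.7763


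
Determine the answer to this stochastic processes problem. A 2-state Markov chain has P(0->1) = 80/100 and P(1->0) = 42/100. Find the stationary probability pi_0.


Stationary distribution: pi_0 = p10/(p01+p10), pi_1 = p01/(p01+p10)
p01 = 0.8000, p10 = 0.4200
pi_0 = 0.3443

0.3443


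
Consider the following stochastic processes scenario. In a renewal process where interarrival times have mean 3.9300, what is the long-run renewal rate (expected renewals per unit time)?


Long-run renewal rate = 1/E(X)
= 1/3.9300
= 0.2545

0.2545


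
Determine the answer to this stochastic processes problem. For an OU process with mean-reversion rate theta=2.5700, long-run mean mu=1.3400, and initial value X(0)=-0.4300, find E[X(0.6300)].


E[X(t)] = mu + (X(0) - mu)*exp(-theta*t)
= 1.3400 + (-0.4300 - 1.3400)*exp(-2.5700*0.6300)
= 1.3400 + -1.7700 * 0.1981
= 0.9894

0.9894


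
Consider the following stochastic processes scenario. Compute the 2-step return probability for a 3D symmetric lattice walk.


P(return in 2 steps) = P(reverse first step) = 1/(2d)
= 1/6
= 0.1667

0.1667


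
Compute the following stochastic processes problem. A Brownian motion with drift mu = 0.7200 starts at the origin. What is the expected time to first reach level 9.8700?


Expected first passage time = a/mu
= 9.8700/0.7200
= 13.7083

13.7083


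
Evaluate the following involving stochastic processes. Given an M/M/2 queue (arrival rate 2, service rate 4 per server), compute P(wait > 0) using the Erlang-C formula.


a = lambda/mu = 0.5000
rho = a/c = 0.2500
Erlang-C formula applied:
C(c,a) = 0.1000

0.1000


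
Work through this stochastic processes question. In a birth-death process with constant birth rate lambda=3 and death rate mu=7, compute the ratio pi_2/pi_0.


For birth-death process, pi_n/pi_0 = (lambda/mu)^n
= (3/7)^2
= 0.1837

0.1837


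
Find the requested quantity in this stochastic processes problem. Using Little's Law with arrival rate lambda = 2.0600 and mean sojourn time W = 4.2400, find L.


Little's Law: L = lambda * W
= 2.0600 * 4.2400
= 8.7344

8.7344


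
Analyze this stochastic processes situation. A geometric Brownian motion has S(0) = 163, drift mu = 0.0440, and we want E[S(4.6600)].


E[S(t)] = S(0) * exp(mu * t)
= 163 * exp(0.0440 * 4.6600)
= 163 * 1.2276
= 200.0946

200.0946


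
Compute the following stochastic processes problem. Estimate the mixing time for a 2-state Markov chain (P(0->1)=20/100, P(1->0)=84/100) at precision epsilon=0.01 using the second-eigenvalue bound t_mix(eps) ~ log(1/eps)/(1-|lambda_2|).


lambda_2 = |1 - p01 - p10| = |1 - 0.2000 - 0.8400| = 0.0400
t_mix ~ log(1/eps)/(1 - |lambda_2|)
= log(100)/(1 - 0.0400) = 4.6052/0.9600
= 4.7971

4.7971


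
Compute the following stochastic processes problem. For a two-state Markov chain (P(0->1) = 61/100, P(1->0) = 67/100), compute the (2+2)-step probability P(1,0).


P^4 = P^2 * P^2
Computing via matrix multiplication of the transition matrix.
Entry (1,0) of P^4 = 0.5202

0.5202


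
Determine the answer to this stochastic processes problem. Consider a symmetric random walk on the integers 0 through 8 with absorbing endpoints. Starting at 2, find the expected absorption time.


For symmetric RW on 0,...,N with absorbing barriers, E(i) = i*(N-i)
E(2) = 2 * 6 = 12

12


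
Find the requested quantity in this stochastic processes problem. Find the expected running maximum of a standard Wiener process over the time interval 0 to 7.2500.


E(max B(s)) = sqrt(2t/pi)
= sqrt(2*7.2500/pi)
= sqrt(4.6155)
= 2.1484

2.1484


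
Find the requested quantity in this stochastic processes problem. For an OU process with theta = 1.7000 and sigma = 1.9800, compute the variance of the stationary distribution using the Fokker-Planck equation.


Stationary variance = sigma^2 / (2*theta)
= 1.9800^2 / (2*1.7000)
= 3.9204 / 3.4000
= 1.1531

1.1531


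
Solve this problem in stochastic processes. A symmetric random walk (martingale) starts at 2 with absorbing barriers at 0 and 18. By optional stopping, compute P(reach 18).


By optional stopping theorem: E(M at tau) = M(0) = 2
P(hit 18)*18 + P(hit 0)*0 = 2
P(hit 18) = (2 - 0)/(18 - 0) = 1/9 = 0.1111

0.1111


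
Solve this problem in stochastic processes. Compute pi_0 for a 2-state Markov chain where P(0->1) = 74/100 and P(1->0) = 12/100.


Stationary distribution: pi_0 = p10/(p01+p10), pi_1 = p01/(p01+p10)
p01 = 0.7400, p10 = 0.1200
pi_0 = 0.1395

0.1395


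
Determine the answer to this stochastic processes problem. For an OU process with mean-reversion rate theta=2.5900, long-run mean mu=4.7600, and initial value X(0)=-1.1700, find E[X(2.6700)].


E[X(t)] = mu + (X(0) - mu)*exp(-theta*t)
= 4.7600 + (-1.1700 - 4.7600)*exp(-2.5900*2.6700)
= 4.7600 + -5.9300 * 9.9248e-04
= 4.7541

4.7541


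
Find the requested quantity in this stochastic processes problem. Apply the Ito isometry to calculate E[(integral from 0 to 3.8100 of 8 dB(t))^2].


By Ito isometry: E[(int f dB)^2] = int f^2 dt
= 8^2 * 3.8100
= 64 * 3.8100 = 243.8400

243.8400


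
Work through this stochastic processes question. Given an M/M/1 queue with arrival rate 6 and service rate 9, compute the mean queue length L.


rho = 6/9 = 0.6667
L = rho/(1-rho)
= 0.6667/0.3333
= 2.0000

2.0000


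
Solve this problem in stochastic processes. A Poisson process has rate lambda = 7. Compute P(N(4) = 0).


P(N(t)=k) = (lambda*t)^k * exp(-lambda*t) / k!
lambda*t = 28
= 28^0 * exp(-28) / 0!
= 1 * 6.9144e-13 / 1
= 6.9144e-13

6.9144e-13


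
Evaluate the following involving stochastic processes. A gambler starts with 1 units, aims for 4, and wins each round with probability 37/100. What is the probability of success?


Gambler's ruin formula:
r = q/p = 0.6300/0.3700 = 1.7027
P(win) = (1 - r^i)/(1 - r^N)
= (1 - 1.7027^1)/(1 - 1.7027^4)
= 0.0949

0.0949


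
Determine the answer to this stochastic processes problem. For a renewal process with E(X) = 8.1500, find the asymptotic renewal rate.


Long-run renewal rate = 1/E(X)
= 1/8.1500
= 0.1227

0.1227


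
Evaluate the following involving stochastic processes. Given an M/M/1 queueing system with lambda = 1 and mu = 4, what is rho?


rho = lambda/mu
= 1/4
= 0.2500

0.2500


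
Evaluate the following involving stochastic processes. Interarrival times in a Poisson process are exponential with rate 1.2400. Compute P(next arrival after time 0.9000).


P(X > t) = exp(-lambda * t)
= exp(-1.2400 * 0.9000)
= exp(-1.1160) = 0.3276

0.3276


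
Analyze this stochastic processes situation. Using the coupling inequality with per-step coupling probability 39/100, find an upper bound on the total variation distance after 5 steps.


TV distance bound <= (1-delta)^n
= (1 - 0.3900)^5
= 0.6100^5
= 0.0845

0.0845


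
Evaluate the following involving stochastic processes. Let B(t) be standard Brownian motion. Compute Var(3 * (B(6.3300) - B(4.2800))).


Var(alpha*(B(t)-B(s))) = alpha^2 * (t-s)
= 3^2 * (6.3300 - 4.2800)
= 9 * 2.0500
= 18.4500

18.4500


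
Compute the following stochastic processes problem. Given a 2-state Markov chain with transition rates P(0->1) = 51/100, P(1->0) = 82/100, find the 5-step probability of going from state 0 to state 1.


Computing P^5 by matrix multiplication.
P = [[0.4900, 0.5100], [0.8200, 0.1800]]
After raising P to the power 5:
P^5(0,1) = 0.3850

0.3850


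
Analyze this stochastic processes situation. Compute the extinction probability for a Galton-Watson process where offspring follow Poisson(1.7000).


Since mu = 1.7000 > 1, extinction prob q < 1.
Solve s = exp(mu*(s-1)) iteratively.
q = 0.3088

0.3088


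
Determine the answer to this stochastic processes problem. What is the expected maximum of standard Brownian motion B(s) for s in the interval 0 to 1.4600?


E(max B(s)) = sqrt(2t/pi)
= sqrt(2*1.4600/pi)
= sqrt(0.9295)
= 0.9641

0.9641


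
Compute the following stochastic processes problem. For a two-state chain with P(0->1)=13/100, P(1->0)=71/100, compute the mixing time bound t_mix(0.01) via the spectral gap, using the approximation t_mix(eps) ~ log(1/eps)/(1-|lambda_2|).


lambda_2 = |1 - p01 - p10| = |1 - 0.1300 - 0.7100| = 0.1600
t_mix ~ log(1/eps)/(1 - |lambda_2|)
= log(100)/(1 - 0.1600) = 4.6052/0.8400
= 5.4823

5.4823


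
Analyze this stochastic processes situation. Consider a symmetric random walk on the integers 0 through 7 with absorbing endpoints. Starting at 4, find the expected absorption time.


For symmetric RW on 0,...,N with absorbing barriers, E(i) = i*(N-i)
E(4) = 4 * 3 = 12

12


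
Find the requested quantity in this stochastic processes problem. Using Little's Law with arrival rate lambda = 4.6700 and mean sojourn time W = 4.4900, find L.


Little's Law: L = lambda * W
= 4.6700 * 4.4900
= 20.9683

20.9683


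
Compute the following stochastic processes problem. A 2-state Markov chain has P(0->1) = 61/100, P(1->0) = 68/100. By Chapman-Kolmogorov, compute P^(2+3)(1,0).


P^5 = P^2 * P^3
Computing via matrix multiplication of the transition matrix.
Entry (1,0) of P^5 = 0.5282

0.5282


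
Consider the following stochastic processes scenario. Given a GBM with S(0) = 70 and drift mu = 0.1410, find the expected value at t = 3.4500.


E[S(t)] = S(0) * exp(mu * t)
= 70 * exp(0.1410 * 3.4500)
= 70 * 1.6265
= 113.8572

113.8572


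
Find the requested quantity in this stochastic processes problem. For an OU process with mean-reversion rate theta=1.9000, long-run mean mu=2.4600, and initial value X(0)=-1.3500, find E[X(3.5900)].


E[X(t)] = mu + (X(0) - mu)*exp(-theta*t)
= 2.4600 + (-1.3500 - 2.4600)*exp(-1.9000*3.5900)
= 2.4600 + -3.8100 * 0.0011
= 2.4558

2.4558


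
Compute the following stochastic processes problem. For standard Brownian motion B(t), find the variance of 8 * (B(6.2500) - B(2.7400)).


Var(alpha*(B(t)-B(s))) = alpha^2 * (t-s)
= 8^2 * (6.2500 - 2.7400)
= 64 * 3.5100
= 224.6400

224.6400


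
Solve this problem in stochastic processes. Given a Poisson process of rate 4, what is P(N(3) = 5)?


P(N(t)=k) = (lambda*t)^k * exp(-lambda*t) / k!
lambda*t = 12
= 12^5 * exp(-12) / 5!
= 248832 * 6.1442e-06 / 120
= 0.0127

0.0127


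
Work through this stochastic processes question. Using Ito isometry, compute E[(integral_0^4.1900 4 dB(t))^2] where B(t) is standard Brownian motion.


By Ito isometry: E[(int f dB)^2] = int f^2 dt
= 4^2 * 4.1900
= 16 * 4.1900 = 67.0400

67.0400


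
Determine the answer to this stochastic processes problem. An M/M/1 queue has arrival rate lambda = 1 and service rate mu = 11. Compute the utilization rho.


rho = lambda/mu
= 1/11
= 0.0909

0.0909
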